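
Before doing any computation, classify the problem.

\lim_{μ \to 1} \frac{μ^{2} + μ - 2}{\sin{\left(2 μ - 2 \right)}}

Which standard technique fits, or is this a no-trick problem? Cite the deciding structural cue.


Method: l'Hôpital's rule (0/0) — substituting 1 gives 0 over 0; differentiate top and bottom once and re-evaluate. One could equally expand both pieces locally and compare leading terms; the rule does that in one stroke.


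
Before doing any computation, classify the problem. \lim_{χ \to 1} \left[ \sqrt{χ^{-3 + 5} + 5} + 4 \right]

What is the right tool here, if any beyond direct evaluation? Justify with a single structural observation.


Best approach: no special technique — the expression is continuous at the evaluation point — substitute directly; no indeterminate form appears.


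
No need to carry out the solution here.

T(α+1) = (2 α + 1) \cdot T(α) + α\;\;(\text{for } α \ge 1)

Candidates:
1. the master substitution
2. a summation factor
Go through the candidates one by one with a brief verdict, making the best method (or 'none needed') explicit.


Diagnosis: a summation factor — one-term recursion with variable weight 2 α + 1 is solved by product normalization, not by root-finding.
- the master substitution — this is shift-type recursion, outside the divide-and-conquer template.
- a summation factor: yes, a natural case for it.


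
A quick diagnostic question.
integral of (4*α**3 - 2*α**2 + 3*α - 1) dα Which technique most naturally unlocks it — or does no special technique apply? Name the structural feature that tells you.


Verdict: no special technique — every term is a constant multiple of a power of α; term-wise power-rule integration needs no preliminary transformation.


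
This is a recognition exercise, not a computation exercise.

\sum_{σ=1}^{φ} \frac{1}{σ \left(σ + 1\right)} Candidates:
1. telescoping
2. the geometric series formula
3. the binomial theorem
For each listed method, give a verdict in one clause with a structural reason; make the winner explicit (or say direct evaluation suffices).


Technique: telescoping — \frac{1}{σ \left(σ + 1\right)} decomposes into shift-paired simple fractions; the series telescopes to finitely many boundary pieces.
- telescoping — applies; the problem has the shape this method handles.
- the geometric series formula — the ratio of consecutive terms depends on the index.
- the binomial theorem: the terms lack the binomial-coefficient-weighted complementary-power pattern of an expansion.


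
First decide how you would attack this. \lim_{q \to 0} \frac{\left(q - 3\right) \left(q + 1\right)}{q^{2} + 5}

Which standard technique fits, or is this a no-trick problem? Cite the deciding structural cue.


Best approach: no special technique — no vanishing denominator and no indeterminate clash at the point — evaluation is immediate.


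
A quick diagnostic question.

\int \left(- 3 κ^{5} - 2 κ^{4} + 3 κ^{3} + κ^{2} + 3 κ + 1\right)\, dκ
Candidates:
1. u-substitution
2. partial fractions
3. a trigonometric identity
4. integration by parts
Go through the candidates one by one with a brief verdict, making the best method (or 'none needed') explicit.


Diagnosis: no special technique — a term-by-term power-rule job in κ; no substitution or rearrangement earns its keep here.
- u-substitution: no substitution does more than relabel what direct integration already handles.
- partial fractions: the expression is not a ratio of polynomials that decomposes further.
- a trigonometric identity — no sine or cosine appears, so there is nothing for a trigonometric identity to act on.
- integration by parts: parts would only shuffle a directly integrable integrand.


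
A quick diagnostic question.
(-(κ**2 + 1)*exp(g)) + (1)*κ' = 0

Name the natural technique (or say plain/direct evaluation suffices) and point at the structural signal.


Technique: separation of variables — the slope splits multiplicatively: exp(g) carrying all g-dependence times κ**2 + 1 carrying all κ-dependence — separate and integrate.


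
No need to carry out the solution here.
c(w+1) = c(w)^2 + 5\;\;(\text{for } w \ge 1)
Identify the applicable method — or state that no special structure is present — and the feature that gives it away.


Diagnosis: no special technique — once the recursion is nonlinear, characteristic roots, master substitutions, and summation factors are all off the table.


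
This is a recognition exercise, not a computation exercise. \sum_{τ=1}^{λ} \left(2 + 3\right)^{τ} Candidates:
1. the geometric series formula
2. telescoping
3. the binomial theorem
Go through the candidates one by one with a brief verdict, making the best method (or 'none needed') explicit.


Best approach: the geometric series formula — consecutive terms stand in a fixed index-free ratio — the geometric sum formula closes it.
- the geometric series formula: a fit — the right tool for this form.
- telescoping: the summand is not presented as a shifted difference — a telescoping rewrite may exist, but the displayed structure does not offer one.
- the binomial theorem — there is no pair of bases whose matched powers would reassemble into a single binomial power.


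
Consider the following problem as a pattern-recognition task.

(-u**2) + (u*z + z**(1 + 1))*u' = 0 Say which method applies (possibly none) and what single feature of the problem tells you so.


Method: the homogeneous substitution — the slope is degree-zero homogeneous: the ratio substitution v = u/z collapses it. Rewriting — with the variables' roles exchanged where the shape demands it — would expose a Bernoulli structure too; the homogeneous substitution simply reads the degrees directly.


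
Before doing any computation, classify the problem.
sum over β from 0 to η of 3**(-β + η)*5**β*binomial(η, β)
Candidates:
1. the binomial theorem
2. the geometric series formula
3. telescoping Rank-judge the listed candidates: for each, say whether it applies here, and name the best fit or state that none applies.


Method: the binomial theorem — binomial coefficients against complementary powers of 5 and 3: recognize the binomial expansion and resum.
- the binomial theorem — yes — fits the structure here.
- the geometric series formula: the term-to-term ratio changes with the index, so the geometric formula cannot close it.
- telescoping: the summand is not presented as a shifted difference — a telescoping rewrite may exist, but the displayed structure does not offer one.


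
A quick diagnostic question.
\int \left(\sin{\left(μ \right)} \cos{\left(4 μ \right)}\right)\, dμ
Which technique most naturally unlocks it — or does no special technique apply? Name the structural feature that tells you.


Technique: a trigonometric identity — the identity turns \sin{\left(μ \right)} \cos{\left(4 μ \right)} into two lone cosines/sines, each trivially integrable.


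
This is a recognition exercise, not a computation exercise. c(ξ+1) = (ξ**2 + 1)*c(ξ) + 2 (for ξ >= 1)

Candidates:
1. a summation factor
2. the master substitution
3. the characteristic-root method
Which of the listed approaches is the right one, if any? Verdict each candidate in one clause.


Best approach: a summation factor — first-order, linear, moving coefficient ξ**2 + 1: the discrete analogue of an integrating factor handles it.
- a summation factor: yes, a natural case for it.
- the master substitution — the recursive argument is a shift of the index, not a fixed fraction of it.
- the characteristic-root method: an index-dependent weight blocks the pure exponential ansatz.


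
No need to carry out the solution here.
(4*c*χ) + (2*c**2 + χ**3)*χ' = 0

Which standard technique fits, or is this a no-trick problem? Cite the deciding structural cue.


Technique: the exact-equation method — d/dχ of 4*c*χ equals d/dc of 2*c**2 + χ**3: the form is a total differential of one potential — integrate it exactly.


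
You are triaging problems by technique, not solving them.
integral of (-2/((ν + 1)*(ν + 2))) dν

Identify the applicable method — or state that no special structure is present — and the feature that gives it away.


Best approach: partial fractions — the bottom factors while the top stays lower-degree — split into simple fractions and integrate piece by piece.


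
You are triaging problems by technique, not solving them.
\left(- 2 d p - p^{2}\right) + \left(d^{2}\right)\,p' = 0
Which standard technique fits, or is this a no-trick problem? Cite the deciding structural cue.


Method: the homogeneous substitution — the slope is degree-zero homogeneous: the ratio substitution v = p/d collapses it. A Bernoulli substitution is a fair alternative on this equation directly; the homogeneous reading takes it as given.


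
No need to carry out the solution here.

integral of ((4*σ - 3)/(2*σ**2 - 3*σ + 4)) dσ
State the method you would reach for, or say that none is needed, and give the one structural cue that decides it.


Diagnosis: u-substitution — viewed as a product, the integrand is a composition evaluated at 2*σ**2 - 3*σ + 4 times (a constant multiple of) that inner expression's derivative, so u = 2*σ**2 - 3*σ + 4 makes it elementary.


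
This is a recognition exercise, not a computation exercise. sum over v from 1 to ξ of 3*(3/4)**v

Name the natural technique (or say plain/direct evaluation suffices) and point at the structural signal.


Method: the geometric series formula — consecutive terms stand in a fixed index-free ratio — the geometric sum formula closes it.


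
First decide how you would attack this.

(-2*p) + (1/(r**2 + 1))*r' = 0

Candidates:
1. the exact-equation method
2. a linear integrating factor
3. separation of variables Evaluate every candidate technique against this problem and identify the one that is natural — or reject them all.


Method: separation of variables — separating collects all r-dependence with the derivative and leaves all p-dependence opposite: variables separate.
- the exact-equation method — the cross-partial test holds only vacuously — each coefficient lives in its own variable, so the exactness machinery reads no structure the split form does not already show.
- a linear integrating factor — the unknown enters nonlinearly (through a power, a denominator, or a transcendental function), which the linear integrating-factor recipe cannot absorb as-is — any repair would come from a preliminary substitution, not the factor.
- separation of variables — applies; the problem has the shape this method handles.


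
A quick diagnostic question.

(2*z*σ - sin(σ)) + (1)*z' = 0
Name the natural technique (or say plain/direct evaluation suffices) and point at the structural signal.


Diagnosis: a linear integrating factor — linear in the unknown with genuine forcing: multiply through by the exponential of the integrated coefficient and the left side closes into one derivative.


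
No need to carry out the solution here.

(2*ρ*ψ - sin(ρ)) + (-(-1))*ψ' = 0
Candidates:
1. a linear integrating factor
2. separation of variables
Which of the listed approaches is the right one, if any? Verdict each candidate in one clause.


Verdict: a linear integrating factor — linear in the unknown with genuine forcing: multiply through by the exponential of the integrated coefficient and the left side closes into one derivative.
- a linear integrating factor: applicable, and directly so.
- separation of variables — the two dependences are entangled, not a clean product of one-variable pieces.


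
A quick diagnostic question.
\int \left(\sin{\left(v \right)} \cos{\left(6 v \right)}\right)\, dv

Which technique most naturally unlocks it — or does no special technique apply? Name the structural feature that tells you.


Technique: a trigonometric identity — the identity turns \sin{\left(v \right)} \cos{\left(6 v \right)} into two lone cosines/sines, each trivially integrable.


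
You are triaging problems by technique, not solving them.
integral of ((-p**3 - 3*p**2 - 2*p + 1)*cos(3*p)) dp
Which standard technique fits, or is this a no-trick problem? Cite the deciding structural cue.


Verdict: integration by parts — the integrand splits as -p**3 - 3*p**2 - 2*p + 1 times cos(3*p) — repeatedly differentiating the polynomial part kills it, which is the parts ladder.


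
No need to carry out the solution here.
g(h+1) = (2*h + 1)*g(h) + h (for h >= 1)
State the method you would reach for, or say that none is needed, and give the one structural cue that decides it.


Technique: a summation factor — the coefficient 2*h + 1 drifts with the index, so no fixed root exists; normalizing by the cumulative product telescopes it.


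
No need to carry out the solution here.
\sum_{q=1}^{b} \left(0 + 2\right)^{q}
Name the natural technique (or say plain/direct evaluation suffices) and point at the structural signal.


Verdict: the geometric series formula — each term is 2 times the previous one, so the geometric-series formula applies directly.


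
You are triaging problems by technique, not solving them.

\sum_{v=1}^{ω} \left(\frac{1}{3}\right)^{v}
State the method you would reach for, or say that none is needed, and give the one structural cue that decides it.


Best approach: the geometric series formula — check a ratio of consecutive terms: it is \frac{1}{3}, independent of the index, so the geometric formula closes the sum.


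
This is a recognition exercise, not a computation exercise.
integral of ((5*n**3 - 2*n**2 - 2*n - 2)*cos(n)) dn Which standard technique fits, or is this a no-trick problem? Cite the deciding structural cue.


Verdict: integration by parts — differentiate 5*n**3 - 2*n**2 - 2*n - 2, integrate cos(n): each pass lowers the polynomial degree, so parts terminates.


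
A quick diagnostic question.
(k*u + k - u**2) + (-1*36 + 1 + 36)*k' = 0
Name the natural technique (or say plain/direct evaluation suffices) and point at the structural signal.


Best approach: a linear integrating factor — the unknown enters only to the first power against a nonzero forcing term — the integrating-factor template applies directly.


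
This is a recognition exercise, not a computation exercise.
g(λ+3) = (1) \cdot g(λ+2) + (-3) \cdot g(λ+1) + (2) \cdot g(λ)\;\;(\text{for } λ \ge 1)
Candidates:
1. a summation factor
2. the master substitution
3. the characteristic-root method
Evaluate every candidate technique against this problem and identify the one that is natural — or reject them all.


Method: the characteristic-root method — linear, homogeneous, constant coefficients: solutions of the form r^λ exist — find the roots of the characteristic polynomial.
- a summation factor: a summation factor telescopes one-step recursions; this one carries higher-order memory.
- the master substitution: the recursion shifts the index rather than dividing it.
- the characteristic-root method: applicable, and directly so.


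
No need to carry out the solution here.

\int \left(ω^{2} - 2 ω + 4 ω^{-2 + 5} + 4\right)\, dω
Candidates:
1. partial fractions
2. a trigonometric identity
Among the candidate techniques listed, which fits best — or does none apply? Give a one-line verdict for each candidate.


Verdict: no special technique — scan for structure and find none: constant multiples of powers of ω, integrate directly.
- partial fractions — there is no rational-function structure to decompose.
- a trigonometric identity: with no trigonometric functions present, identity rewriting has no target.


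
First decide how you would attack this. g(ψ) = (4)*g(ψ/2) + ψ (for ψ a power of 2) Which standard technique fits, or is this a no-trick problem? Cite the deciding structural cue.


Diagnosis: the master substitution — a divide-and-conquer shape: argument ψ/2, so change variables with ψ = 2^m and solve the linear version.


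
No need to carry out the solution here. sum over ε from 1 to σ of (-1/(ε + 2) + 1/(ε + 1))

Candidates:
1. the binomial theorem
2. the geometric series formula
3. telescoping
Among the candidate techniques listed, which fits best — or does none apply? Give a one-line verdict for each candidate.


Technique: telescoping — difference-of-shifts structure (each term adds 1/(ε + 1), then subtracts its one-index-advanced value, which the following term adds back) leaves only the first and last pieces standing.
- the binomial theorem: the terms do not reassemble into a binomial power.
- the geometric series formula — the term-to-term ratio drifts with the index — the one thing the geometric formula cannot absorb.
- telescoping — a fit — the right tool for this form.


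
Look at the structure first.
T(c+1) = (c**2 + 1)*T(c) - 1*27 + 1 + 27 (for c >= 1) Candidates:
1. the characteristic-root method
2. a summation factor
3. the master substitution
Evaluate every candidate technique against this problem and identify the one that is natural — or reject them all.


Method: a summation factor — the coefficient c**2 + 1 drifts with the index, so no fixed root exists; normalizing by the cumulative product telescopes it.
- the characteristic-root method: an index-dependent weight blocks the pure exponential ansatz.
- a summation factor — a fit — the right tool for this form.
- the master substitution: the recursion steps by a constant offset, so exponential reindexing is pointless.


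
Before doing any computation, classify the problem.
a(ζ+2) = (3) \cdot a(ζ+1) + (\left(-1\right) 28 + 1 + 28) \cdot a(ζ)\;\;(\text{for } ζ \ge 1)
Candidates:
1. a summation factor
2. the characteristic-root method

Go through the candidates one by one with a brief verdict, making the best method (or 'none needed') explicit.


Method: the characteristic-root method — try a geometric ansatz r^ζ: constant coefficients turn the recurrence into one polynomial equation in r.
- a summation factor — the recurrence reaches back more than one step, outside the first-order family a summation factor normalizes.
- the characteristic-root method — applicable, and directly so.


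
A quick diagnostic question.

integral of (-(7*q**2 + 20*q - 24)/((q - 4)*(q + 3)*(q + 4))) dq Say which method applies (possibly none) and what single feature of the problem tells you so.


Best approach: partial fractions — the bottom factors while the top stays lower-degree — split into simple fractions and integrate piece by piece.


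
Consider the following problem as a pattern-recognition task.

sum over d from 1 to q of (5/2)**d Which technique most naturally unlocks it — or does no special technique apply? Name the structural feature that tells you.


Best approach: the geometric series formula — each term is 5/2 times the previous one, so the geometric-series formula applies directly.


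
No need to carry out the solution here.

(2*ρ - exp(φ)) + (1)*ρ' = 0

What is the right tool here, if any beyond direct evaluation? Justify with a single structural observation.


Method: a linear integrating factor — arrange it as ρ' + 2·ρ = (the forcing term) and the integrating factor does the rest.


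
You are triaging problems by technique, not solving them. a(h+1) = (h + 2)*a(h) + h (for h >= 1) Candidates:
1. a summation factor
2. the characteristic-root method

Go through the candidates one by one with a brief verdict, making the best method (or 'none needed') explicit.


Method: a summation factor — first-order, linear, moving coefficient h + 2: the discrete analogue of an integrating factor handles it.
- a summation factor — yes — fits the structure here.
- the characteristic-root method: the coefficients change with the index, which the root method cannot absorb.


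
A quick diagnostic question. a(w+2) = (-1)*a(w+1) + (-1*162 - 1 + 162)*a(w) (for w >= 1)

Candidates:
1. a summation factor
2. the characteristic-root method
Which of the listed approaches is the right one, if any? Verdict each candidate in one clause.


Best approach: the characteristic-root method — no index-dependence in the weights and nothing inhomogeneous: classic characteristic-equation setup.
- a summation factor — the recurrence reaches back more than one step, outside the first-order family a summation factor normalizes.
- the characteristic-root method — yes, a natural case for it.


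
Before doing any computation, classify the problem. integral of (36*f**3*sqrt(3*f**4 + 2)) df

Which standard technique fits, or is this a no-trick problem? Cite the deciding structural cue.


Diagnosis: u-substitution — collected, the integrand has one factor that is, up to a constant, the derivative of an inner expression the rest depends on — substitute for that inner expression.


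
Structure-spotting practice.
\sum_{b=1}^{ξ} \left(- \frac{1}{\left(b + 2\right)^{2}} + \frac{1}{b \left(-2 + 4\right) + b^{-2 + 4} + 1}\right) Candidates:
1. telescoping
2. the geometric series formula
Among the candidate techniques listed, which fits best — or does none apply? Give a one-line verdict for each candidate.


Method: telescoping — spot the paired structure — each term adds \frac{1}{b \left(-2 + 4\right) + b^{-2 + 4} + 1} and subtracts its successor value, which the next term restores: the definition of a telescoping chain.
- telescoping — yes, a natural case for it.
- the geometric series formula: there is no constant term-to-term ratio.


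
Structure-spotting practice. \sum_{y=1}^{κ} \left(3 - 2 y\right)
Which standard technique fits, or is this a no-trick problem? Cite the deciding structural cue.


Best approach: no special technique — the summand is a plain polynomial in y (expanding first if it arrives factored); standard power-sum formulas evaluate it term by term.


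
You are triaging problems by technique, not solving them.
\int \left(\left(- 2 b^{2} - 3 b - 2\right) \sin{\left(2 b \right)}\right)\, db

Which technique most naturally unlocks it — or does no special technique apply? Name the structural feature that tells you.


Diagnosis: integration by parts — differentiate - 2 b^{2} - 3 b - 2, integrate \sin{\left(2 b \right)}: each pass lowers the polynomial degree, so parts terminates.


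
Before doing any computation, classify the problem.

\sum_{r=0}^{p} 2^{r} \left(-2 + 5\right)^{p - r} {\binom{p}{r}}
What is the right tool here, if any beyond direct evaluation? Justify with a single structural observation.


Best approach: the binomial theorem — the binomial coefficients weight matched powers of 2 and (-2 + 5), which is exactly the expansion of a binomial power.


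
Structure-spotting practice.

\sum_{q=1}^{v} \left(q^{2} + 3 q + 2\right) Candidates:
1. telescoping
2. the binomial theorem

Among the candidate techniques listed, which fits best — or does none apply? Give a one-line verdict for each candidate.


Diagnosis: no special technique — constant-multiple powers of q with no cancellation partners and no common ratio — use the standard power-sum formulas.
- telescoping — as presented, consecutive terms share no shifted copy to cancel against — no rewrite is on display to change that.
- the binomial theorem — the terms lack the binomial-coefficient-weighted complementary-power pattern of an expansion.


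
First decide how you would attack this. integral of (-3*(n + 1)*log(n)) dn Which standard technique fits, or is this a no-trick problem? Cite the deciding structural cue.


Technique: integration by parts — a polynomial next to log(n): integrate the polynomial, differentiate the log, and the integral simplifies in one pass.


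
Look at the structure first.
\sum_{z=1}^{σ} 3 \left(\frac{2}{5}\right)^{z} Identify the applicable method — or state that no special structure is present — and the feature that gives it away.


Method: the geometric series formula — each summand is the previous one scaled by \frac{2}{5}; that constant multiplier is itself the geometric structure.


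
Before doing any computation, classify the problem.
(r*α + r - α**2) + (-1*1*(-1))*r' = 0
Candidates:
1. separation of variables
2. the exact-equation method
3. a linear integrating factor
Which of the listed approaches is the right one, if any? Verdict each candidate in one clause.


Method: a linear integrating factor — linear in the unknown with genuine forcing: multiply through by the exponential of the integrated coefficient and the left side closes into one derivative.
- separation of variables — no algebra isolates the independent variable on one side and the unknown on the other.
- the exact-equation method — no potential function has this form as its differential, as written.
- a linear integrating factor — yes, a natural case for it.


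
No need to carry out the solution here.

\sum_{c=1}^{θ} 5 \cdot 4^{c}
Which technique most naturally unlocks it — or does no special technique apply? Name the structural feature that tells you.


Technique: the geometric series formula — the ratio of consecutive terms is the constant 4, independent of the index — a geometric sum.


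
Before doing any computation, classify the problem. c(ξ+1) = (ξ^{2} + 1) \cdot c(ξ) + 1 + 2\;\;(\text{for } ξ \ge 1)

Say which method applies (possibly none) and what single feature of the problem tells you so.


Best approach: a summation factor — rescale the sequence by the product of the weights ξ^{2} + 1 so far — the recurrence collapses to a plain running sum.


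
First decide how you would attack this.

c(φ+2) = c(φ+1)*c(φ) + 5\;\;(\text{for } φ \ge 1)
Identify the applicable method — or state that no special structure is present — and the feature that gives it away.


Method: no special technique — the unknown enters the rule nonlinearly, not as a weighted sum — no linear method is even well-posed.


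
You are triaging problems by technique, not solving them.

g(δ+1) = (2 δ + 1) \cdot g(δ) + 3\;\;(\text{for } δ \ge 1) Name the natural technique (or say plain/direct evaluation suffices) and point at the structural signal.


Best approach: a summation factor — first-order linear but the coefficient 2 δ + 1 moves with the index — divide by the cumulative product and telescope.


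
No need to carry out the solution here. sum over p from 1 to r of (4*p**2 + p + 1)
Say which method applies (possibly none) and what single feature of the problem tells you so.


Best approach: no special technique — the summand is a plain polynomial in p (expanding first if it arrives factored); standard power-sum formulas evaluate it term by term.


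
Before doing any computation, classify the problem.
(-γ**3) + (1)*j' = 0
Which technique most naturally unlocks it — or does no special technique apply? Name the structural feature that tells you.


Verdict: no special technique — solved for the derivative, no j appears — this is antidifferentiation in γ wearing ODE clothing.


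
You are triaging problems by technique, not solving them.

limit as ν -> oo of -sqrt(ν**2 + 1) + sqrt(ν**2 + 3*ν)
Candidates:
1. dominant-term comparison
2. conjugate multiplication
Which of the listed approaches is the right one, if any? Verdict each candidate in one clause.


Diagnosis: conjugate multiplication — divergence minus divergence hides a finite answer — expose it by pairing sqrt(ν**2 + 3*ν) - sqrt(ν**2 + 1) with its conjugate.
- dominant-term comparison: no ranking of term growth rates resolves the limit here.
- conjugate multiplication: yes, a natural case for it.


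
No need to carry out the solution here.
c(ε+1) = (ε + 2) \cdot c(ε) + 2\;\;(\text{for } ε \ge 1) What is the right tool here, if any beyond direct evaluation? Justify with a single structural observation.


Technique: a summation factor — first-order, linear, moving coefficient ε + 2: the discrete analogue of an integrating factor handles it.


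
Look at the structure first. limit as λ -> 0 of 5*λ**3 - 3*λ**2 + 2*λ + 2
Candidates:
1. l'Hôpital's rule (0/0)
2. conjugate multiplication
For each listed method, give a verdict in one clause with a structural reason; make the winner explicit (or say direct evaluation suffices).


Method: no special technique — the function is continuous at 0; evaluation is itself the limit, no machinery required.
- l'Hôpital's rule (0/0): substituting the point gives a finite value outright — there is no indeterminate clash to repair.
- conjugate multiplication: no difference of divergent radicals appears, so rationalizing has nothing to cancel.


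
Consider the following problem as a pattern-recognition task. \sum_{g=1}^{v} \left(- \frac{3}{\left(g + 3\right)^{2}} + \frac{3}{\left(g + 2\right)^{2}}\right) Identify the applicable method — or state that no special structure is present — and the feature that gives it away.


Diagnosis: telescoping — spot the paired structure — each term adds \frac{3}{\left(g + 2\right)^{2}} and subtracts its successor value, which the next term restores: the definition of a telescoping chain.


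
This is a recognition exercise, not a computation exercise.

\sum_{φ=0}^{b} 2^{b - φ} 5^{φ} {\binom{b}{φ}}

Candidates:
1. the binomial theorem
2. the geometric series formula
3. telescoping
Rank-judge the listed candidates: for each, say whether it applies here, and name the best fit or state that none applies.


Diagnosis: the binomial theorem — the summand is term φ of a binomial expansion in 5 and 2; the whole sum is a single power.
- the binomial theorem: applies; the problem has the shape this method handles.
- the geometric series formula: no single multiplier carries one term to the next throughout the sum.
- telescoping: neither a shifted-difference shape nor integer-spaced poles are present.


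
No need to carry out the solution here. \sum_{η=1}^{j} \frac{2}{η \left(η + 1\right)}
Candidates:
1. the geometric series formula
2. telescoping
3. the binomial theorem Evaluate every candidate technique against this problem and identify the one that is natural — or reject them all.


Method: telescoping — poles of \frac{2}{η \left(η + 1\right)} differ by an integer, the telltale of a telescoping partial-fraction sum.
- the geometric series formula: the ratio of consecutive terms depends on the index.
- telescoping — a fit — the right tool for this form.
- the binomial theorem: the terms do not reassemble into a binomial power.


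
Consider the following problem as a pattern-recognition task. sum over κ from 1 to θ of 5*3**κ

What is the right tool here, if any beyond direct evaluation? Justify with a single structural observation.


Best approach: the geometric series formula — the ratio of consecutive terms is the constant 3, independent of the index — a geometric sum.


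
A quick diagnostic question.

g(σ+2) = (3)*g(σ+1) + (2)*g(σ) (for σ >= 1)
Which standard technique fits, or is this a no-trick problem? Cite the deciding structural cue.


Best approach: the characteristic-root method — no index-dependence in the weights and nothing inhomogeneous: classic characteristic-equation setup.


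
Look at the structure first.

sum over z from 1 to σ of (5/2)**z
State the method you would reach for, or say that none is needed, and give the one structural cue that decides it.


Technique: the geometric series formula — each term is 5/2 times the previous one, so the geometric-series formula applies directly.


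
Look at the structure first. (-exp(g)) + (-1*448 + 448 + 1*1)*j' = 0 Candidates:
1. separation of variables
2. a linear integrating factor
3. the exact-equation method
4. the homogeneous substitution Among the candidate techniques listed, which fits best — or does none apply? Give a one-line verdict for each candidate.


Diagnosis: no special technique — solved for the derivative, no j appears — this is antidifferentiation in g wearing ODE clothing.
- separation of variables — with no unknown in the slope, separating variables is a formality — the equation integrates directly.
- a linear integrating factor — the linear template holds only trivially here (the unknown is absent, so the coefficient is zero) — the method is not the natural label.
- the exact-equation method — with the unknown absent from both coefficients, the cross-partial test holds emptily — nothing for the exact method to work on.
- the homogeneous substitution — the ratio of the variables does not determine the slope.


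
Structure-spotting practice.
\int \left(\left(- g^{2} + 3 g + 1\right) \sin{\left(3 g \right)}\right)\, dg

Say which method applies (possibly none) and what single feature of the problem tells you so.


Diagnosis: integration by parts — a polynomial - g^{2} + 3 g + 1 against the kernel \sin{\left(3 g \right)} is the signature bounded-ladder case for integration by parts.


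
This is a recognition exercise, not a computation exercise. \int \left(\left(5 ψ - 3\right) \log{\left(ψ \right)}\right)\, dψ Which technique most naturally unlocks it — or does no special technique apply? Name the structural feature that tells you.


Best approach: integration by parts — a polynomial next to \log{\left(ψ \right)}: integrate the polynomial, differentiate the log, and the integral simplifies in one pass.


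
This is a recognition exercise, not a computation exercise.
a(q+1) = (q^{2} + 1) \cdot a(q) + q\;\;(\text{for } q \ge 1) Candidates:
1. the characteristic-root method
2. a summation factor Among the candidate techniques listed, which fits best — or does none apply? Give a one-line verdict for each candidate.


Diagnosis: a summation factor — one-term recursion with variable weight q^{2} + 1 is solved by product normalization, not by root-finding.
- the characteristic-root method — the coefficients change with the index, which the root method cannot absorb.
- a summation factor — a fit — the right tool for this form.


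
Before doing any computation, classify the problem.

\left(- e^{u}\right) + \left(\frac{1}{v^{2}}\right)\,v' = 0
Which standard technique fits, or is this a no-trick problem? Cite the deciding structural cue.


Method: separation of variables — solved for the derivative, the right side splits multiplicatively into a function of each variable alone — divide and integrate each side. An exactness check succeeds on this form as well — separation and the potential function arrive at the same answer, separation more directly.


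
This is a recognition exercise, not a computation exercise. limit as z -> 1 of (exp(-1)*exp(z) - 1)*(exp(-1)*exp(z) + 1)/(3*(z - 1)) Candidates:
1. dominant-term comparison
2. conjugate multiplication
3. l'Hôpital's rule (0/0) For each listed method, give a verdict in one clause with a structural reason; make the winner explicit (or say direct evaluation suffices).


Diagnosis: l'Hôpital's rule (0/0) — numerator and denominator both vanish at 1 — a genuine 0/0 form, which is exactly when l'Hôpital applies. Known elementary limits would finish this too — the rule just bypasses the case analysis.
- dominant-term comparison — no dominant-degree comparison decides it.
- conjugate multiplication — no divergent radical difference is present for a conjugate pair to cancel.
- l'Hôpital's rule (0/0): yes, a natural case for it.


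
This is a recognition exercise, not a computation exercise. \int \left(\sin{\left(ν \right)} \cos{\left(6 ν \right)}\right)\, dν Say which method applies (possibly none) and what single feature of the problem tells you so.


Method: a trigonometric identity — two different frequencies multiply in \sin{\left(ν \right)} \cos{\left(6 ν \right)}; the product-to-sum formula separates them.


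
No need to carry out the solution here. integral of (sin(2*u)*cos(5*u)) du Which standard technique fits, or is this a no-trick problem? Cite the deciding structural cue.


Diagnosis: a trigonometric identity — two different frequencies multiply in sin(2*u)*cos(5*u); the product-to-sum formula separates them.


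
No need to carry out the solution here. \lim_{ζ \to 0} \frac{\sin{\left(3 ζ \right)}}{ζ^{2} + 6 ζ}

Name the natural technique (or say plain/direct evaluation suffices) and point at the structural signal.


Verdict: l'Hôpital's rule (0/0) — both numerator and denominator vanish at 0: the genuine 0/0 indeterminate that l'Hôpital exists for. A first-order expansion at the point is an equally standard path; the rule packages it.


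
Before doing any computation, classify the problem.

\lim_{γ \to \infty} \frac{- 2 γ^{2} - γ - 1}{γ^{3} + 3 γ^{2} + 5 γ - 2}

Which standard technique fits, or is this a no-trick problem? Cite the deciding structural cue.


Diagnosis: dominant-term comparison — divide by the highest power of γ present: lower-order terms vanish and the dominant ratio remains. As a single quotient, the ∞/∞ shape would yield to repeated differentiation as well — the growth comparison gets there in one look.


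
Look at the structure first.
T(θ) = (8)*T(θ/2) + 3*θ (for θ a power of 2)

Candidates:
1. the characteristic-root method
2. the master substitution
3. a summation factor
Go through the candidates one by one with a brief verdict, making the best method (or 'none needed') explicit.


Technique: the master substitution — a divide-and-conquer shape: argument θ/2, so change variables with θ = 2^m and solve the linear version.
- the characteristic-root method — the recursion divides its index rather than shifting it — outside the constant-shift family the root method covers.
- the master substitution: yes, a natural case for it.
- a summation factor — the recursion divides its index rather than shifting it — there is no previous-term chain for a summation factor to telescope.


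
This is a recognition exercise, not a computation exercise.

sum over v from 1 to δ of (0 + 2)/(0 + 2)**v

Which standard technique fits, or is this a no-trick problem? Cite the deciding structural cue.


Method: the geometric series formula — consecutive terms stand in a fixed index-free ratio — the geometric sum formula closes it.


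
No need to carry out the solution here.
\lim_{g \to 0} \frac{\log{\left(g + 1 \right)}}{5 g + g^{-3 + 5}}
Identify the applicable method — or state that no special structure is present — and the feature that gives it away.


Diagnosis: l'Hôpital's rule (0/0) — numerator and denominator both vanish at 0 — a genuine 0/0 form, which is exactly when l'Hôpital applies. One could equally expand both pieces locally and compare leading terms; the rule does that in one stroke.


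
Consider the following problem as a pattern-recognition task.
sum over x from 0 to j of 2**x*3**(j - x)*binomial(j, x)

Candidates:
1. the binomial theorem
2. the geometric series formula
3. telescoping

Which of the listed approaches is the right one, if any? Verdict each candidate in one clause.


Verdict: the binomial theorem — terms weighting binomial(j, x) against matched powers of 2 and 3 reassemble into (2 + 3)^j by the binomial theorem.
- the binomial theorem — applies; the problem has the shape this method handles.
- the geometric series formula — there is no constant term-to-term ratio.
- telescoping — as presented, consecutive terms share no shifted copy to cancel against — no rewrite is on display to change that.


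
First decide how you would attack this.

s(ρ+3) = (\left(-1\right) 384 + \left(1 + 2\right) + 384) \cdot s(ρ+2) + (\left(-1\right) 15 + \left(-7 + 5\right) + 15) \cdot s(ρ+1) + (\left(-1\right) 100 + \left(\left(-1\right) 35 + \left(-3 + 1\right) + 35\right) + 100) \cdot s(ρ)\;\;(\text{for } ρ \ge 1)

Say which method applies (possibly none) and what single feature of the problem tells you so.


Verdict: the characteristic-root method — the recurrence treats every index alike (constant coefficients, no forcing) — precisely the regime where r^ρ trials close it.
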